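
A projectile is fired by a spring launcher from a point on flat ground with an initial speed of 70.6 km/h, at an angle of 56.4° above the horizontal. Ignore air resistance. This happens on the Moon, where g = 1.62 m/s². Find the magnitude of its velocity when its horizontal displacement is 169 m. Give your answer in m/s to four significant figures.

Convert: 70.6 km/h = 70.6/3.6 = 19.61 m/s.
Components: vₓ = 19.61 cos 56.4° = 10.85 m/s, v_y0 = 19.61 sin 56.4° = 16.33 m/s.
At x = 169 m, t = x/vₓ = 169/10.85 = 15.57 s.
Vertical velocity there: v_y = v_y0 − g t = 16.33 − 1.62 × 15.57 = −8.893 m/s.
Speed: √(vₓ² + v_y²) = √(10.85² + 8.893²) = 14.03 m/s.

14.03 m/s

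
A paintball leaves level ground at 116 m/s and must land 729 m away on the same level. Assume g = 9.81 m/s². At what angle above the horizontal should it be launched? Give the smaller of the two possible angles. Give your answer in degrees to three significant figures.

Level-ground range R = v₀² sin(2θ)/g ⇒ sin(2θ) = gR/v₀² = 9.81 × 729 / 116² = 0.5315.
2θ = 32.10° or 180° − 32.10° = 147.9°, so θ = 16.05° or 73.95°.
The smaller angle is 16.05°.

16.1°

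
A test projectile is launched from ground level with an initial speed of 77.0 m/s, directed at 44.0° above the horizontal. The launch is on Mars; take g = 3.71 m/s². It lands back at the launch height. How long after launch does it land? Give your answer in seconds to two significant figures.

29 s

Components: vₓ = 77.00 cos 44.0° = 55.39 m/s, v_y0 = 77.00 sin 44.0° = 53.49 m/s.
It returns to y = 0 when t = 2 v_y0 / g = 2(53.49)/3.71 = 28.83 s.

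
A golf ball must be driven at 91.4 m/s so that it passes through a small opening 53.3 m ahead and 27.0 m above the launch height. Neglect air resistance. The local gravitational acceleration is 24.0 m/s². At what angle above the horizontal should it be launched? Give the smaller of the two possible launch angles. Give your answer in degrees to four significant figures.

Trajectory: y = x tanθ − g x² (1 + tan²θ)/(2v₀²). With x = 53.3, y = 27.0, v₀ = 91.4, g = 24.0:
4.081 tan²θ − 53.3 tanθ + (31.08) = 0.
tanθ = [53.3 ± √(53.3² − 4 × 4.081 × (31.08))] / (2 × 4.081) = (53.3 ± 48.31) / 8.162, giving tanθ = 0.6118 or 12.45.
θ = 31.46° or 85.41°; the smaller is 31.46°.

31.46°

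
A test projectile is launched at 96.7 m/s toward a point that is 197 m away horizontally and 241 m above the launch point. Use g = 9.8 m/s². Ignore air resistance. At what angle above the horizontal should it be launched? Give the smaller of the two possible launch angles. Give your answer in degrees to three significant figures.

Trajectory: y = x tanθ − g x² (1 + tan²θ)/(2v₀²). With x = 197, y = 241, v₀ = 96.7, g = 9.80:
20.34 tan²θ − 197 tanθ + (261.3) = 0.
tanθ = [197 ± √(197² − 4 × 20.34 × (261.3))] / (2 × 20.34) = (197 ± 132.5) / 40.67, giving tanθ = 1.586 or 8.101.
θ = 57.77° or 82.96°; the smaller is 57.77°.

57.8°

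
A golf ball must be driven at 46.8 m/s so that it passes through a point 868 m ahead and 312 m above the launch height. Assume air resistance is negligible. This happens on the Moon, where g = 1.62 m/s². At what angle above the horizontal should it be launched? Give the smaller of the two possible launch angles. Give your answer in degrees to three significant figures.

Trajectory: y = x tanθ − g x² (1 + tan²θ)/(2v₀²). With x = 868, y = 312, v₀ = 46.8, g = 1.62:
278.6 tan²θ − 868 tanθ + (590.6) = 0.
tanθ = [868 ± √(868² − 4 × 278.6 × (590.6))] / (2 × 278.6) = (868 ± 308.5) / 557.3, giving tanθ = 1.004 or 2.111.
θ = 45.12° or 64.65°; the smaller is 45.12°.

45.1°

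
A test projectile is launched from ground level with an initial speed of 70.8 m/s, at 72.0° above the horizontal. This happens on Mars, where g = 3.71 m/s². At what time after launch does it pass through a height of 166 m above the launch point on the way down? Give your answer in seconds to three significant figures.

Resolve: vₓ = 70.80 cos 72.0° = 21.88 m/s and v_y0 = 70.80 sin 72.0° = 67.33 m/s.
Set y = v_y0 t − ½ g t² = 166: 1.855 t² − 67.33 t + 166 = 0.
Quadratic formula: t = (67.33 ± √3302.3) / 3.71 = (67.33 ± 57.47) / 3.71 → t = 2.660 s or 33.64 s.
The descending-branch root is 33.64 s.

33.6 s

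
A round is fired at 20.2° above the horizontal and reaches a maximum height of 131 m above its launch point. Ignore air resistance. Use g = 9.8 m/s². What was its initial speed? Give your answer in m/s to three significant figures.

At the peak v_y = 0, so v_y0 = √(2gH) = √(2 × 9.80 × 131) = 50.67 m/s.
v_y0 = v₀ sin θ ⇒ v₀ = 50.67 / sin 20.2° = 146.7 m/s.

147 m/s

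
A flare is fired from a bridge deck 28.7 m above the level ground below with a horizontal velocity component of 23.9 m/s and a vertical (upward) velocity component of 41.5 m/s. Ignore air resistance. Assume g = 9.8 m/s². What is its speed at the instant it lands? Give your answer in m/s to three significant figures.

Vertical motion (up positive, ground at y = 0): 4.900 t² − (41.50) t − 28.7 = 0, so t = (41.50 + √(41.50² + 2·9.80·28.7)) / 9.80 = (41.50 + 47.80) / 9.80 = 9.112 s.
Vertical velocity at impact: v_y = v_y0 − g t = 41.50 − 9.80 × 9.112 = −47.80 m/s.
Speed: |v| = √(vₓ² + v_y²) = √(23.90² + 47.80²) = 53.44 m/s.

53.4 m/s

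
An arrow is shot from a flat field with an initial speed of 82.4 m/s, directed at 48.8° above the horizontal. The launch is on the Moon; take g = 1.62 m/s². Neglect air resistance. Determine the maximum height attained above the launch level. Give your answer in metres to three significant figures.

1190 m

Components: vₓ = 82.40 cos 48.8° = 54.28 m/s, v_y0 = 82.40 sin 48.8° = 62.00 m/s.
Peak height H = v_y0² / (2g) = 3843.9 / 3.240 = 1186 m.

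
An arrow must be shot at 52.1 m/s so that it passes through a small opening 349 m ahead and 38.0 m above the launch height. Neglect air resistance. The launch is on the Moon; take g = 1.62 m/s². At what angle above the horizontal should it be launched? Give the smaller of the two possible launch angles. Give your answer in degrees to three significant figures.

12.3°

Trajectory: y = x tanθ − g x² (1 + tan²θ)/(2v₀²). With x = 349, y = 38.0, v₀ = 52.1, g = 1.62:
36.35 tan²θ − 349 tanθ + (74.35) = 0.
tanθ = [349 ± √(349² − 4 × 36.35 × (74.35))] / (2 × 36.35) = (349 ± 333.2) / 72.69, giving tanθ = 0.2180 or 9.384.
θ = 12.30° or 83.92°; the smaller is 12.30°.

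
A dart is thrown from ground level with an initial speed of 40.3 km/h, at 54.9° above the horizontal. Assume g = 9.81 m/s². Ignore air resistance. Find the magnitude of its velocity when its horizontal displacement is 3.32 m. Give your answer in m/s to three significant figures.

7.63 m/s

Convert: 40.3 km/h = 40.3/3.6 = 11.19 m/s.
Components: vₓ = 11.19 cos 54.9° = 6.437 m/s, v_y0 = 11.19 sin 54.9° = 9.159 m/s.
At x = 3.32 m, t = x/vₓ = 3.32/6.437 = 0.5158 s.
Vertical velocity there: v_y = v_y0 − g t = 9.159 − 9.81 × 0.5158 = 4.099 m/s.
Speed: √(vₓ² + v_y²) = √(6.437² + 4.099²) = 7.631 m/s.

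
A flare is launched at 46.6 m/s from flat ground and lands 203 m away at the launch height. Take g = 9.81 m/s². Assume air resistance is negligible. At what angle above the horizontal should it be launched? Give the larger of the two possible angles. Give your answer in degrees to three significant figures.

56.8°

R = v₀² sin 2θ / g gives sin 2θ = gR/v₀² = 9.81·203/46.6² = 0.9171.
2θ = 66.50° or 180° − 66.50° = 113.5°, so θ = 33.25° or 56.75°.
The larger angle is 56.75°.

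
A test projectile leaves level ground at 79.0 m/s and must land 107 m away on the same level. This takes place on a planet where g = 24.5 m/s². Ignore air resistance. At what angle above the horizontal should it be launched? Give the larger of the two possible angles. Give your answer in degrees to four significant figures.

77.58°

From R = (v₀²/g) sin 2θ: sin 2θ = 24.5 × 107 / 6241.0 = 0.4200.
2θ = 24.84° or 180° − 24.84° = 155.2°, so θ = 12.42° or 77.58°.
The larger angle is 77.58°.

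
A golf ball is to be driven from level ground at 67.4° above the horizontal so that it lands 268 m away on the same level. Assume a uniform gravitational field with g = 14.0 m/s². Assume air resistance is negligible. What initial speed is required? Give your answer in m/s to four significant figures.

On level ground R = v₀² sin 2θ / g ⇒ v₀ = √(gR / sin 2θ).
v₀ = √(14.0 × 268 / sin 134.8°) = √(3752 / 0.7096) = √5287.7 = 72.72 m/s.

72.72 m/s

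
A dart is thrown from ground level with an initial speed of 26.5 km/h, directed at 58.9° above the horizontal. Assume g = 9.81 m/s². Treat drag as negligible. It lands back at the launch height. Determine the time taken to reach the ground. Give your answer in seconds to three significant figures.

1.29 s

Convert: 26.5 km/h = 26.5/3.6 = 7.361 m/s.
vₓ = 7.361 cos 58.9° = 3.802 m/s; v_y0 = 7.361 sin 58.9° = 6.303 m/s.
It returns to y = 0 when t = 2 v_y0 / g = 2(6.303)/9.81 = 1.285 s.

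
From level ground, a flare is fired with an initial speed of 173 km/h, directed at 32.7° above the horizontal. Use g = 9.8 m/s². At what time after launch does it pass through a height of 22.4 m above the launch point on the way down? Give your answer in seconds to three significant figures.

4.21 s

Convert: 173 km/h = 173/3.6 = 48.06 m/s.
Resolve: vₓ = 48.06 cos 32.7° = 40.44 m/s and v_y0 = 48.06 sin 32.7° = 25.96 m/s.
Set y = v_y0 t − ½ g t² = 22.4: 4.900 t² − 25.96 t + 22.4 = 0.
Quadratic formula: t = (25.96 ± √234.96) / 9.80 = (25.96 ± 15.33) / 9.80 → t = 1.085 s or 4.213 s.
The descending-branch root is 4.213 s.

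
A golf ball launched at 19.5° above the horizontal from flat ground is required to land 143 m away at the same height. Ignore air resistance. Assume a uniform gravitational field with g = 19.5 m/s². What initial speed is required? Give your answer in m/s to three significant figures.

From R = (v₀² / g) sin 2θ: v₀ = √(gR / sin 2θ).
v₀ = √(19.5 × 143 / sin 39.00°) = √(2788 / 0.6293) = √4431.0 = 66.57 m/s.

66.6 m/s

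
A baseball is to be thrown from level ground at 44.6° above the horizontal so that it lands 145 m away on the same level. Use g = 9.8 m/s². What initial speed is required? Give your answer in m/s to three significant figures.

On level ground R = v₀² sin 2θ / g ⇒ v₀ = √(gR / sin 2θ).
v₀ = √(9.80 × 145 / sin 89.20°) = √(1421 / 0.9999) = √1421.1 = 37.70 m/s.

37.7 m/s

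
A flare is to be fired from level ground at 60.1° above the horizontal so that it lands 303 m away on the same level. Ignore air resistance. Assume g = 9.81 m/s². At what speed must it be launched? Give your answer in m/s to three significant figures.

58.6 m/s

Level-ground range: R = v₀² sin(2θ)/g, so v₀ = √(gR / sin 2θ).
v₀ = √(9.81 × 303 / sin 120.2°) = √(2972 / 0.8643) = √3439.2 = 58.64 m/s.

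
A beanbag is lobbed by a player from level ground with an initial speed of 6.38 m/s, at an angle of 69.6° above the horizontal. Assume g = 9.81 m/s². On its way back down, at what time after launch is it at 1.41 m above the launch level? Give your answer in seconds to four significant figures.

Components: vₓ = 6.380 cos 69.6° = 2.224 m/s, v_y0 = 6.380 sin 69.6° = 5.980 m/s.
Require v_y0 t − ½ g t² = 1.41, i.e. 4.905 t² − 5.980 t + 1.41 = 0.
t = [5.980 ± √(5.980² − 2·9.81·1.41)] / 9.81 = (5.980 ± 2.845) / 9.81, so t = 0.3195 s or t = 0.8996 s.
The descending-branch root is 0.8996 s.

0.8996 s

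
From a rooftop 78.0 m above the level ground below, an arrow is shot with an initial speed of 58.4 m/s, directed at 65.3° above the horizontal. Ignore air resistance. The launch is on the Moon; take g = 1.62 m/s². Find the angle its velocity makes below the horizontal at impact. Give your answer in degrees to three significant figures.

66.2°

Horizontal component vₓ = 58.40 cos 65.3° = 24.40 m/s; vertical v_y0 = 58.40 sin 65.3° = 53.06 m/s.
The projectile lands when y = 78.0 + (53.06) t − ½·1.62·t² = 0. Positive root: t = (53.06 + √(53.06² + 2·1.62·78.0)) / 1.62 = (53.06 + 55.39) / 1.62 = 66.94 s.
At impact: v_y = v_y0 − g t = −55.39 m/s; vₓ = 24.40 m/s.
Angle below horizontal: arctan(|v_y|/vₓ) = arctan(55.39/24.40) = 66.22°.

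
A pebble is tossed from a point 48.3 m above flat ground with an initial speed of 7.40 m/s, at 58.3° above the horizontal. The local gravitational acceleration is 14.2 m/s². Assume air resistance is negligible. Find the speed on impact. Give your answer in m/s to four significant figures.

37.77 m/s

Resolve: vₓ = 7.400 cos 58.3° = 3.888 m/s and v_y0 = 7.400 sin 58.3° = 6.296 m/s.
The projectile lands when y = 48.3 + (6.296) t − ½·14.2·t² = 0. Positive root: t = (6.296 + √(6.296² + 2·14.2·48.3)) / 14.2 = (6.296 + 37.57) / 14.2 = 3.089 s.
Vertical velocity at impact: v_y = v_y0 − g t = 6.296 − 14.2 × 3.089 = −37.57 m/s.
Speed: |v| = √(vₓ² + v_y²) = √(3.888² + 37.57²) = 37.77 m/s.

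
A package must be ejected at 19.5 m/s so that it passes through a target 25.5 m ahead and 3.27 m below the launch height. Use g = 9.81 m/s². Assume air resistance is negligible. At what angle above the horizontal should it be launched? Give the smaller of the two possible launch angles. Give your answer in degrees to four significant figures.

Trajectory: y = x tanθ − g x² (1 + tan²θ)/(2v₀²). With x = 25.5, y = −3.27, v₀ = 19.5, g = 9.81:
8.388 tan²θ − 25.5 tanθ + (5.118) = 0.
tanθ = [25.5 ± √(25.5² − 4 × 8.388 × (5.118))] / (2 × 8.388) = (25.5 ± 21.88) / 16.78, giving tanθ = 0.2161 or 2.824.
θ = 12.19° or 70.50°; the smaller is 12.19°.

12.19°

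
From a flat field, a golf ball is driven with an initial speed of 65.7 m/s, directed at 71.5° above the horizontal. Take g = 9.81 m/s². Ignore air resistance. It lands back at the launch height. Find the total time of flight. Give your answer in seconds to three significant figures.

Resolve: vₓ = 65.70 cos 71.5° = 20.85 m/s and v_y0 = 65.70 sin 71.5° = 62.30 m/s.
Landing at launch height ⇒ T = 2 v_y0 / g = 2 × 62.30 / 9.81 = 12.70 s.

12.7 s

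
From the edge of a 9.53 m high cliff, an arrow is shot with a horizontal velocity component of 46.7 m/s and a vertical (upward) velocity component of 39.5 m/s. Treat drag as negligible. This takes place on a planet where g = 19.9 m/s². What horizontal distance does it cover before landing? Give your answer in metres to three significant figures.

The projectile lands when y = 9.53 + (39.50) t − ½·19.9·t² = 0. Positive root: t = (39.50 + √(39.50² + 2·19.9·9.53)) / 19.9 = (39.50 + 44.04) / 19.9 = 4.198 s.
Horizontal distance: R = vₓ t = 46.70 × 4.198 = 196.0 m.

196 m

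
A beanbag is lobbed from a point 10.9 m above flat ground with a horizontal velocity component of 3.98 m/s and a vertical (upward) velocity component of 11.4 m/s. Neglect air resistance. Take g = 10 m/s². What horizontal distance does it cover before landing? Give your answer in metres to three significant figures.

12.0 m

The projectile lands when y = 10.9 + (11.40) t − ½·10.0·t² = 0. Positive root: t = (11.40 + √(11.40² + 2·10.0·10.9)) / 10.0 = (11.40 + 18.65) / 10.0 = 3.005 s.
Horizontal distance: R = vₓ t = 3.980 × 3.005 = 11.96 m.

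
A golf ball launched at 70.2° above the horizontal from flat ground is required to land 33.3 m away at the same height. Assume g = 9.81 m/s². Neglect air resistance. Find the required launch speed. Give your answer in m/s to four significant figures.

Level-ground range: R = v₀² sin(2θ)/g, so v₀ = √(gR / sin 2θ).
v₀ = √(9.81 × 33.3 / sin 140.4°) = √(326.7 / 0.6374) = √512.49 = 22.64 m/s.

22.64 m/s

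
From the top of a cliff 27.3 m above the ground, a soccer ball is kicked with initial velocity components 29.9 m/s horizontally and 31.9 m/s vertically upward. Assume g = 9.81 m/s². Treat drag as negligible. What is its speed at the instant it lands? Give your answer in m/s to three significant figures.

With up positive and y = 0 at the ground: y(t) = 27.3 + (31.90) t − 4.905 t². Setting y = 0 and taking the positive root: t = [31.90 + √(31.90² + 2·9.81·27.3)] / 9.81 = (31.90 + 39.41) / 9.81 = 7.269 s.
Vertical velocity at impact: v_y = v_y0 − g t = 31.90 − 9.81 × 7.269 = −39.41 m/s.
Speed: |v| = √(vₓ² + v_y²) = √(29.90² + 39.41²) = 49.47 m/s.

49.5 m/s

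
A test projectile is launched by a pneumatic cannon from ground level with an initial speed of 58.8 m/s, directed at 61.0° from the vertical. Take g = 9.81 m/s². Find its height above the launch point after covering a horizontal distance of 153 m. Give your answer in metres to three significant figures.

41.4 m

Components: vₓ = 58.80 sin 61.0° = 51.43 m/s, v_y0 = 58.80 cos 61.0° = 28.51 m/s.
x = vₓ t ⇒ t = 153/51.43 = 2.975 s.
Height: y = v_y0 t − ½ g t² = 28.51 × 2.975 − 4.905 × 2.975² = 84.81 − 43.41 = 41.40 m.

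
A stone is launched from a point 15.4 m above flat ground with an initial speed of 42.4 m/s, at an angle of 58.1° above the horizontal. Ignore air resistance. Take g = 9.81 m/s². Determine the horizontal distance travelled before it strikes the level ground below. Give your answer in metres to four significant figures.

Components: vₓ = 42.40 cos 58.1° = 22.41 m/s, v_y0 = 42.40 sin 58.1° = 36.00 m/s.
The projectile lands when y = 15.4 + (36.00) t − ½·9.81·t² = 0. Positive root: t = (36.00 + √(36.00² + 2·9.81·15.4)) / 9.81 = (36.00 + 39.97) / 9.81 = 7.744 s.
Horizontal distance: R = vₓ t = 22.41 × 7.744 = 173.5 m.

173.5 m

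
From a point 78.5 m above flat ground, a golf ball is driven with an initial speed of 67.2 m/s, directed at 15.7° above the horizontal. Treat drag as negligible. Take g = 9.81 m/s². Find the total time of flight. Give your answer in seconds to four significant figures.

6.263 s

vₓ = 67.20 cos 15.7° = 64.69 m/s; v_y0 = 67.20 sin 15.7° = 18.18 m/s.
Vertical motion (up positive, ground at y = 0): 4.905 t² − (18.18) t − 78.5 = 0, so t = (18.18 + √(18.18² + 2·9.81·78.5)) / 9.81 = (18.18 + 43.25) / 9.81 = 6.263 s.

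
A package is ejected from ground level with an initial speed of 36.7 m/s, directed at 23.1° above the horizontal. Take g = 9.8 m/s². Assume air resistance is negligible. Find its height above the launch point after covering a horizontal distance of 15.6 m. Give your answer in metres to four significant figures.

Resolve: vₓ = 36.70 cos 23.1° = 33.76 m/s and v_y0 = 36.70 sin 23.1° = 14.40 m/s.
At x = 15.6 m, t = x/vₓ = 15.6/33.76 = 0.4621 s.
Height: y = v_y0 t − ½ g t² = 14.40 × 0.4621 − 4.900 × 0.4621² = 6.654 − 1.046 = 5.608 m.

5.608 m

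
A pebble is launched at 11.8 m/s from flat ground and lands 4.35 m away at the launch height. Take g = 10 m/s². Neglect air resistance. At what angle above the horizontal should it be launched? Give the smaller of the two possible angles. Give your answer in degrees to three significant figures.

R = v₀² sin 2θ / g gives sin 2θ = gR/v₀² = 10.0·4.35/11.8² = 0.3124.
2θ = 18.20° or 180° − 18.20° = 161.8°, so θ = 9.102° or 80.90°.
The smaller angle is 9.102°.

9.10°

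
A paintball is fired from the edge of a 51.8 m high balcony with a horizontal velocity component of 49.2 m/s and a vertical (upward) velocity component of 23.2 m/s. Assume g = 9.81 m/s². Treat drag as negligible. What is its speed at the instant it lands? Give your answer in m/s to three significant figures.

Vertical motion (up positive, ground at y = 0): 4.905 t² − (23.20) t − 51.8 = 0, so t = (23.20 + √(23.20² + 2·9.81·51.8)) / 9.81 = (23.20 + 39.43) / 9.81 = 6.384 s.
Vertical velocity at impact: v_y = v_y0 − g t = 23.20 − 9.81 × 6.384 = −39.43 m/s.
Speed: |v| = √(vₓ² + v_y²) = √(49.20² + 39.43²) = 63.05 m/s.

63.0 m/s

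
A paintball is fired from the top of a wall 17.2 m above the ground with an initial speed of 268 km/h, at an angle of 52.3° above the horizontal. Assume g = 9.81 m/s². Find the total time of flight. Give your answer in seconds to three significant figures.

Convert: 268 km/h = 268/3.6 = 74.44 m/s.
Horizontal component vₓ = 74.44 cos 52.3° = 45.52 m/s; vertical v_y0 = 74.44 sin 52.3° = 58.90 m/s.
Vertical motion (up positive, ground at y = 0): 4.905 t² − (58.90) t − 17.2 = 0, so t = (58.90 + √(58.90² + 2·9.81·17.2)) / 9.81 = (58.90 + 61.70) / 9.81 = 12.29 s.

12.3 s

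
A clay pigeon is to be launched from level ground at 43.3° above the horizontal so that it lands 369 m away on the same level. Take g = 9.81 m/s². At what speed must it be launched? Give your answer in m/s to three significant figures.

From R = (v₀² / g) sin 2θ: v₀ = √(gR / sin 2θ).
v₀ = √(9.81 × 369 / sin 86.60°) = √(3620 / 0.9982) = √3626.3 = 60.22 m/s.

60.2 m/s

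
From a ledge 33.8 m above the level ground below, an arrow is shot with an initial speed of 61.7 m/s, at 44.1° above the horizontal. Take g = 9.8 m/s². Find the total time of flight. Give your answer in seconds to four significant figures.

9.490 s

Components: vₓ = 61.70 cos 44.1° = 44.31 m/s, v_y0 = 61.70 sin 44.1° = 42.94 m/s.
Vertical motion (up positive, ground at y = 0): 4.900 t² − (42.94) t − 33.8 = 0, so t = (42.94 + √(42.94² + 2·9.80·33.8)) / 9.80 = (42.94 + 50.06) / 9.80 = 9.490 s.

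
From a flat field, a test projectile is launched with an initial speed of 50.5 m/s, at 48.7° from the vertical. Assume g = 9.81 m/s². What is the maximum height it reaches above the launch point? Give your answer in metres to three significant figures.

56.6 m

Resolve: vₓ = 50.50 sin 48.7° = 37.94 m/s and v_y0 = 50.50 cos 48.7° = 33.33 m/s.
At the apex v_y = 0, so H = v_y0²/(2g) = 33.33²/19.62 = 56.62 m.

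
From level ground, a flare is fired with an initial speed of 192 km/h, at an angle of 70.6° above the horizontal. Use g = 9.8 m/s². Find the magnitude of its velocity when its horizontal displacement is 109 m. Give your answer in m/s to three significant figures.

20.3 m/s

Convert: 192 km/h = 192/3.6 = 53.33 m/s.
Horizontal component vₓ = 53.33 cos 70.6° = 17.72 m/s; vertical v_y0 = 53.33 sin 70.6° = 50.31 m/s.
x = vₓ t ⇒ t = 109/17.72 = 6.153 s.
Vertical velocity there: v_y = v_y0 − g t = 50.31 − 9.80 × 6.153 = −9.993 m/s.
Speed: √(vₓ² + v_y²) = √(17.72² + 9.993²) = 20.34 m/s.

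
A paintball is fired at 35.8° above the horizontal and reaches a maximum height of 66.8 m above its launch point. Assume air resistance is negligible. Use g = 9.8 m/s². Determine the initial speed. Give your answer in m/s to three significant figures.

At the peak v_y = 0, so v_y0 = √(2gH) = √(2 × 9.80 × 66.8) = 36.18 m/s.
v_y0 = v₀ sin θ ⇒ v₀ = 36.18 / sin 35.8° = 61.86 m/s.

61.9 m/s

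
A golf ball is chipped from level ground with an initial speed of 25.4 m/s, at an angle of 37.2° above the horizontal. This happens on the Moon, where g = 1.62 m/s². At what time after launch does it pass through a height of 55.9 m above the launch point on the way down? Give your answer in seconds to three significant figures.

14.0 s

vₓ = 25.40 cos 37.2° = 20.23 m/s; v_y0 = 25.40 sin 37.2° = 15.36 m/s.
Set y = v_y0 t − ½ g t² = 55.9: 0.8100 t² − 15.36 t + 55.9 = 0.
Quadratic formula: t = (15.36 ± √54.716) / 1.62 = (15.36 ± 7.397) / 1.62 → t = 4.913 s or 14.05 s.
The descending-branch root is 14.05 s.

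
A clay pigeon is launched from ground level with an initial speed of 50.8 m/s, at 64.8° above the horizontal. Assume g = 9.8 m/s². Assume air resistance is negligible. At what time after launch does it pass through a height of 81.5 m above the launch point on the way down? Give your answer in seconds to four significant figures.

7.007 s

Components: vₓ = 50.80 cos 64.8° = 21.63 m/s, v_y0 = 50.80 sin 64.8° = 45.97 m/s.
Set y = v_y0 t − ½ g t² = 81.5: 4.900 t² − 45.97 t + 81.5 = 0.
Quadratic formula: t = (45.97 ± √515.40) / 9.80 = (45.97 ± 22.70) / 9.80 → t = 2.374 s or 7.007 s.
The descending-branch root is 7.007 s.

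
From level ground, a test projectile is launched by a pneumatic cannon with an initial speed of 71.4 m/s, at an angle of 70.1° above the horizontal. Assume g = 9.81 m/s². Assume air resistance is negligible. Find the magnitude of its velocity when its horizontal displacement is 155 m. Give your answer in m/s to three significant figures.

24.7 m/s

Resolve: vₓ = 71.40 cos 70.1° = 24.30 m/s and v_y0 = 71.40 sin 70.1° = 67.14 m/s.
At x = 155 m, t = x/vₓ = 155/24.30 = 6.378 s.
Vertical velocity there: v_y = v_y0 − g t = 67.14 − 9.81 × 6.378 = 4.570 m/s.
Speed: √(vₓ² + v_y²) = √(24.30² + 4.570²) = 24.73 m/s.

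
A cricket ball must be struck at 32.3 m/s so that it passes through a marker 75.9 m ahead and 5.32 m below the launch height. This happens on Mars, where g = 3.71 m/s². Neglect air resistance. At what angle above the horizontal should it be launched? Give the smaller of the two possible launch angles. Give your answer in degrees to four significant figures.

Trajectory: y = x tanθ − g x² (1 + tan²θ)/(2v₀²). With x = 75.9, y = −5.32, v₀ = 32.3, g = 3.71:
10.24 tan²θ − 75.9 tanθ + (4.923) = 0.
tanθ = [75.9 ± √(75.9² − 4 × 10.24 × (4.923))] / (2 × 10.24) = (75.9 ± 74.56) / 20.49, giving tanθ = 0.06544 or 7.345.
θ = 3.744° or 82.25°; the smaller is 3.744°.

3.744°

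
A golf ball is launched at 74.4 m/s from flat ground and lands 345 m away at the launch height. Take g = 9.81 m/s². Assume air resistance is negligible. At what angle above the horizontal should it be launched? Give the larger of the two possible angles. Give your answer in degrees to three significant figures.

From R = (v₀²/g) sin 2θ: sin 2θ = 9.81 × 345 / 5535.4 = 0.6114.
2θ = 37.69° or 180° − 37.69° = 142.3°, so θ = 18.85° or 71.15°.
The larger angle is 71.15°.

71.2°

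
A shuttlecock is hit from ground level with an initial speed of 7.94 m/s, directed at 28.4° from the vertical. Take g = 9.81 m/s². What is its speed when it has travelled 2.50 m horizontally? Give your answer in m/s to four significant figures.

Resolve: vₓ = 7.940 sin 28.4° = 3.776 m/s and v_y0 = 7.940 cos 28.4° = 6.984 m/s.
Time to reach x = 2.50 m: t = x/vₓ = 2.50/3.776 = 0.6620 s.
Vertical velocity there: v_y = v_y0 − g t = 6.984 − 9.81 × 0.6620 = 0.4902 m/s.
Speed: √(vₓ² + v_y²) = √(3.776² + 0.4902²) = 3.808 m/s.

3.808 m/s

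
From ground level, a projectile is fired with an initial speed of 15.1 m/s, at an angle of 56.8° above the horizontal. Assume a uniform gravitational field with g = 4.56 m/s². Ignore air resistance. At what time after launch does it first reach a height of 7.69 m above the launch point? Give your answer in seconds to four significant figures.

0.6960 s

vₓ = 15.10 cos 56.8° = 8.268 m/s; v_y0 = 15.10 sin 56.8° = 12.64 m/s.
Require v_y0 t − ½ g t² = 7.69, i.e. 2.280 t² − 12.64 t + 7.69 = 0.
t = [12.64 ± √(12.64² − 2·4.56·7.69)] / 4.56 = (12.64 ± 9.461) / 4.56, so t = 0.6960 s or t = 4.846 s.
The first (ascending) time is 0.6960 s.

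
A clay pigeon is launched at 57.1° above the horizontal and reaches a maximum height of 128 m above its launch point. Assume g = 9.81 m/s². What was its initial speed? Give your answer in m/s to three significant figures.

59.7 m/s

At the peak v_y = 0, so v_y0 = √(2gH) = √(2 × 9.81 × 128) = 50.11 m/s.
v_y0 = v₀ sin θ ⇒ v₀ = 50.11 / sin 57.1° = 59.69 m/s.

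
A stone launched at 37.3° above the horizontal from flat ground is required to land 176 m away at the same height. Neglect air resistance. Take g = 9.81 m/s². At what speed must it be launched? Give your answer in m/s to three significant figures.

42.3 m/s

From R = (v₀² / g) sin 2θ: v₀ = √(gR / sin 2θ).
v₀ = √(9.81 × 176 / sin 74.60°) = √(1727 / 0.9641) = √1790.9 = 42.32 m/s.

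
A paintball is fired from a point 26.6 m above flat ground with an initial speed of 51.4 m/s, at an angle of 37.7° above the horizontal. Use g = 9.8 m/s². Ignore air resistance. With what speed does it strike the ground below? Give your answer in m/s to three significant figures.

56.2 m/s

Resolve: vₓ = 51.40 cos 37.7° = 40.67 m/s and v_y0 = 51.40 sin 37.7° = 31.43 m/s.
The projectile lands when y = 26.6 + (31.43) t − ½·9.80·t² = 0. Positive root: t = (31.43 + √(31.43² + 2·9.80·26.6)) / 9.80 = (31.43 + 38.85) / 9.80 = 7.172 s.
Vertical velocity at impact: v_y = v_y0 − g t = 31.43 − 9.80 × 7.172 = −38.85 m/s.
Speed: |v| = √(vₓ² + v_y²) = √(40.67² + 38.85²) = 56.24 m/s.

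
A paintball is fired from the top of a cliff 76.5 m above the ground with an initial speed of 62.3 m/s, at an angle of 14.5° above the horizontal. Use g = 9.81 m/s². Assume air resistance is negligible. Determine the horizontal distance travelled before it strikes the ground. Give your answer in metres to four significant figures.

vₓ = 62.30 cos 14.5° = 60.32 m/s; v_y0 = 62.30 sin 14.5° = 15.60 m/s.
Vertical motion (up positive, ground at y = 0): 4.905 t² − (15.60) t − 76.5 = 0, so t = (15.60 + √(15.60² + 2·9.81·76.5)) / 9.81 = (15.60 + 41.76) / 9.81 = 5.847 s.
Horizontal distance: R = vₓ t = 60.32 × 5.847 = 352.7 m.

352.7 m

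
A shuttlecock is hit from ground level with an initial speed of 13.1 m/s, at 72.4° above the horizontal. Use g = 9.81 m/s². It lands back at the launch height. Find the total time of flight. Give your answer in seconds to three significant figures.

Components: vₓ = 13.10 cos 72.4° = 3.961 m/s, v_y0 = 13.10 sin 72.4° = 12.49 m/s.
Landing at launch height ⇒ T = 2 v_y0 / g = 2 × 12.49 / 9.81 = 2.546 s.

2.55 s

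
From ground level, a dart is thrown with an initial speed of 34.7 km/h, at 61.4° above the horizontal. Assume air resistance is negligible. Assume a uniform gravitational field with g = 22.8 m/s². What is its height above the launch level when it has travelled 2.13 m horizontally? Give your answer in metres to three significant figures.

Convert: 34.7 km/h = 34.7/3.6 = 9.639 m/s.
vₓ = 9.639 cos 61.4° = 4.614 m/s; v_y0 = 9.639 sin 61.4° = 8.463 m/s.
x = vₓ t ⇒ t = 2.13/4.614 = 0.4616 s.
Height: y = v_y0 t − ½ g t² = 8.463 × 0.4616 − 11.40 × 0.4616² = 3.907 − 2.429 = 1.477 m.

1.48 m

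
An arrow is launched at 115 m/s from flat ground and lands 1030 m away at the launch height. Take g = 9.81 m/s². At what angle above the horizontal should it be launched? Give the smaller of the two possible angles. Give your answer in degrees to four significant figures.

24.91°

From R = (v₀²/g) sin 2θ: sin 2θ = 9.81 × 1030 / 13225 = 0.7640.
2θ = 49.82° or 180° − 49.82° = 130.2°, so θ = 24.91° or 65.09°.
The smaller angle is 24.91°.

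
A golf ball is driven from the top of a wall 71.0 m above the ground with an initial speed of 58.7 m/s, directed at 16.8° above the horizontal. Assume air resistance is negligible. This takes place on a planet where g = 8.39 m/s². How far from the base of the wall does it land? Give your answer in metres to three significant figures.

Horizontal component vₓ = 58.70 cos 16.8° = 56.19 m/s; vertical v_y0 = 58.70 sin 16.8° = 16.97 m/s.
Vertical motion (up positive, ground at y = 0): 4.195 t² − (16.97) t − 71.0 = 0, so t = (16.97 + √(16.97² + 2·8.39·71.0)) / 8.39 = (16.97 + 38.46) / 8.39 = 6.606 s.
Horizontal distance: R = vₓ t = 56.19 × 6.606 = 371.2 m.

371 m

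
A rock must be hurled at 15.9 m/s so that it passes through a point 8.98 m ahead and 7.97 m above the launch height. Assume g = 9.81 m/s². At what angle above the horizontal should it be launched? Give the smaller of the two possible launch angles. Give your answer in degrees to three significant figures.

54.6°

Trajectory: y = x tanθ − g x² (1 + tan²θ)/(2v₀²). With x = 8.98, y = 7.97, v₀ = 15.9, g = 9.81:
1.565 tan²θ − 8.98 tanθ + (9.535) = 0.
tanθ = [8.98 ± √(8.98² − 4 × 1.565 × (9.535))] / (2 × 1.565) = (8.98 ± 4.579) / 3.129, giving tanθ = 1.406 or 4.333.
θ = 54.58° or 77.01°; the smaller is 54.58°.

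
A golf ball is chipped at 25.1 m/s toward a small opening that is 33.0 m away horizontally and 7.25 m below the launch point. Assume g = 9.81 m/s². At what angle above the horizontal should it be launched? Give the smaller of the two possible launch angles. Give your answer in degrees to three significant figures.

2.15°

Trajectory: y = x tanθ − g x² (1 + tan²θ)/(2v₀²). With x = 33.0, y = −7.25, v₀ = 25.1, g = 9.81:
8.479 tan²θ − 33.0 tanθ + (1.229) = 0.
tanθ = [33.0 ± √(33.0² − 4 × 8.479 × (1.229))] / (2 × 8.479) = (33.0 ± 32.36) / 16.96, giving tanθ = 0.03759 or 3.855.
θ = 2.153° or 75.46°; the smaller is 2.153°.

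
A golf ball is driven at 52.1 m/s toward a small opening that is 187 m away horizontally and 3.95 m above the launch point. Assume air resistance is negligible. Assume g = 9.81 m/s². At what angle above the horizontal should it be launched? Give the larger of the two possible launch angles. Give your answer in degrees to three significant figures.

68.5°

Trajectory: y = x tanθ − g x² (1 + tan²θ)/(2v₀²). With x = 187, y = 3.95, v₀ = 52.1, g = 9.81:
63.19 tan²θ − 187 tanθ + (67.14) = 0.
tanθ = [187 ± √(187² − 4 × 63.19 × (67.14))] / (2 × 63.19) = (187 ± 134.2) / 126.4, giving tanθ = 0.4181 or 2.541.
θ = 22.69° or 68.52°; the larger is 68.52°.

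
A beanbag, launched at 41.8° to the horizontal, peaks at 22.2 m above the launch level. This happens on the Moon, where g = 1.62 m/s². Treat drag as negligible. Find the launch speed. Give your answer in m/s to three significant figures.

At the peak v_y = 0, so v_y0 = √(2gH) = √(2 × 1.62 × 22.2) = 8.481 m/s.
v_y0 = v₀ sin θ ⇒ v₀ = 8.481 / sin 41.8° = 12.72 m/s.

12.7 m/s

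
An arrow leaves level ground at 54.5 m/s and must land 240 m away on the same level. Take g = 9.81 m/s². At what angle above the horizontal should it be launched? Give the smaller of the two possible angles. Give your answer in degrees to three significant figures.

26.2°

Level-ground range R = v₀² sin(2θ)/g ⇒ sin(2θ) = gR/v₀² = 9.81 × 240 / 54.5² = 0.7927.
2θ = 52.43° or 180° − 52.43° = 127.6°, so θ = 26.22° or 63.78°.
The smaller angle is 26.22°.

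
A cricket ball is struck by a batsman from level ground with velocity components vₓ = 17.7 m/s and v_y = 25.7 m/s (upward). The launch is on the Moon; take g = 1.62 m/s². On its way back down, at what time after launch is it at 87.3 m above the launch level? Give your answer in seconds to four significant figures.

27.86 s

Require v_y0 t − ½ g t² = 87.3, i.e. 0.8100 t² − 25.70 t + 87.3 = 0.
t = [25.70 ± √(25.70² − 2·1.62·87.3)] / 1.62 = (25.70 ± 19.43) / 1.62, so t = 3.869 s or t = 27.86 s.
The descending-branch root is 27.86 s.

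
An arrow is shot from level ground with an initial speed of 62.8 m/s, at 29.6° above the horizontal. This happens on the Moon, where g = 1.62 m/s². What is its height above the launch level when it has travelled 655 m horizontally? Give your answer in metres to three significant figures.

Horizontal component vₓ = 62.80 cos 29.6° = 54.60 m/s; vertical v_y0 = 62.80 sin 29.6° = 31.02 m/s.
x = vₓ t ⇒ t = 655/54.60 = 12.00 s.
Height: y = v_y0 t − ½ g t² = 31.02 × 12.00 − 0.8100 × 12.00² = 372.1 − 116.6 = 255.5 m.

256 m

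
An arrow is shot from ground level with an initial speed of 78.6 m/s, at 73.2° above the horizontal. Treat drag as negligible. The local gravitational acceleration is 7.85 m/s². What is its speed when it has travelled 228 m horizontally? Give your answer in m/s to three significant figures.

vₓ = 78.60 cos 73.2° = 22.72 m/s; v_y0 = 78.60 sin 73.2° = 75.25 m/s.
Time to reach x = 228 m: t = x/vₓ = 228/22.72 = 10.04 s.
Vertical velocity there: v_y = v_y0 − g t = 75.25 − 7.85 × 10.04 = −3.538 m/s.
Speed: √(vₓ² + v_y²) = √(22.72² + 3.538²) = 22.99 m/s.

23.0 m/s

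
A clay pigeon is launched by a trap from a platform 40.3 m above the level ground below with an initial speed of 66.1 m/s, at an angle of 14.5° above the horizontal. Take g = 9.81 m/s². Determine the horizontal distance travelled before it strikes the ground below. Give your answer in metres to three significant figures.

321 m

Components: vₓ = 66.10 cos 14.5° = 63.99 m/s, v_y0 = 66.10 sin 14.5° = 16.55 m/s.
With up positive and y = 0 at the ground: y(t) = 40.3 + (16.55) t − 4.905 t². Setting y = 0 and taking the positive root: t = [16.55 + √(16.55² + 2·9.81·40.3)] / 9.81 = (16.55 + 32.63) / 9.81 = 5.013 s.
Horizontal distance: R = vₓ t = 63.99 × 5.013 = 320.8 m.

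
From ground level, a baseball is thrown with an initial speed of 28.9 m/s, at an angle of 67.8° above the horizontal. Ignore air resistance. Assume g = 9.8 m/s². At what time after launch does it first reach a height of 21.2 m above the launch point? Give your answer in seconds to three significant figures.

0.962 s

vₓ = 28.90 cos 67.8° = 10.92 m/s; v_y0 = 28.90 sin 67.8° = 26.76 m/s.
Set y = v_y0 t − ½ g t² = 21.2: 4.900 t² − 26.76 t + 21.2 = 0.
t = [26.76 ± √(26.76² − 2·9.80·21.2)] / 9.80 = (26.76 ± 17.33) / 9.80, so t = 0.9616 s or t = 4.499 s.
The first (ascending) time is 0.9616 s.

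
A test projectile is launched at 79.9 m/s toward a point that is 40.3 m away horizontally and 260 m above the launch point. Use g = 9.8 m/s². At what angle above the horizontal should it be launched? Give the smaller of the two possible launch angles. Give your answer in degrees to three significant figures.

Trajectory: y = x tanθ − g x² (1 + tan²θ)/(2v₀²). With x = 40.3, y = 260, v₀ = 79.9, g = 9.80:
1.247 tan²θ − 40.3 tanθ + (261.2) = 0.
tanθ = [40.3 ± √(40.3² − 4 × 1.247 × (261.2))] / (2 × 1.247) = (40.3 ± 17.93) / 2.493, giving tanθ = 8.973 or 23.36.
θ = 83.64° or 87.55°; the smaller is 83.64°.

83.6°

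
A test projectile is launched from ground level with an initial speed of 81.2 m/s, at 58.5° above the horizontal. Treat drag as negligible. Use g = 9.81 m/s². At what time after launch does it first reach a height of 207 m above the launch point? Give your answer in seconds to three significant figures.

Components: vₓ = 81.20 cos 58.5° = 42.43 m/s, v_y0 = 81.20 sin 58.5° = 69.23 m/s.
Require v_y0 t − ½ g t² = 207, i.e. 4.905 t² − 69.23 t + 207 = 0.
t = [69.23 ± √(69.23² − 2·9.81·207)] / 9.81 = (69.23 ± 27.06) / 9.81, so t = 4.299 s or t = 9.816 s.
The first (ascending) time is 4.299 s.

4.30 s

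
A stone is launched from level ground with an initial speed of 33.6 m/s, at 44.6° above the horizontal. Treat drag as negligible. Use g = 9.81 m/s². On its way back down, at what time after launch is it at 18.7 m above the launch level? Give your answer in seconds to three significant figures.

Horizontal component vₓ = 33.60 cos 44.6° = 23.92 m/s; vertical v_y0 = 33.60 sin 44.6° = 23.59 m/s.
Set y = v_y0 t − ½ g t² = 18.7: 4.905 t² − 23.59 t + 18.7 = 0.
Quadratic formula: t = (23.59 ± √189.70) / 9.81 = (23.59 ± 13.77) / 9.81 → t = 1.001 s or 3.809 s.
The descending-branch root is 3.809 s.

3.81 s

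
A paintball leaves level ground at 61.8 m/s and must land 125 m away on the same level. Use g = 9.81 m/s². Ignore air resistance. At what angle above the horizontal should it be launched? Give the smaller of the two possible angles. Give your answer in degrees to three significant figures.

9.36°

R = v₀² sin 2θ / g gives sin 2θ = gR/v₀² = 9.81·125/61.8² = 0.3211.
2θ = 18.73° or 180° − 18.73° = 161.3°, so θ = 9.364° or 80.64°.
The smaller angle is 9.364°.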